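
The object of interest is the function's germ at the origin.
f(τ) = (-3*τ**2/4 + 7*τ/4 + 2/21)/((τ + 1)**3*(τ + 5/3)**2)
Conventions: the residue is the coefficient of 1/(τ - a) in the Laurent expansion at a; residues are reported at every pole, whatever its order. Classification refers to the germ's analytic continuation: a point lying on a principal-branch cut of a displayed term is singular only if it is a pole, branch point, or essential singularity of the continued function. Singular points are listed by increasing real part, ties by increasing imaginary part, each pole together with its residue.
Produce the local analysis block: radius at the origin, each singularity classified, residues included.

Radius of convergence at 0: 1.
At -5/3: a pole of order 2; residue 13473/224.
At -1: a pole of order 3; residue -13473/224.

Denominator factor (τ + 5/3)^2: pole of order 2 at -5/3, modulus 5/3.
Denominator factor (τ + 1)^3: pole of order 3 at -1, modulus 1.
The radius of convergence is the smallest modulus among the singular points: 1.
At the order-2 pole -5/3 set g(τ) = (τ - (-5/3))^2*f(τ) = (-3*τ**2/4 + 7*τ/4 + 2/21)/(τ + 1)**3.
Order-2 pole: residue = g'(a); g'(-5/3) = 13473/224, so the residue is 13473/224.
At the order-3 pole -1 set g(τ) = (τ - (-1))^3*f(τ) = (-3*τ**2/4 + 7*τ/4 + 2/21)/(τ + 5/3)**2.
Order-3 pole: residue = g''(a)/2; g''(-1) = -13473/112, so the residue is -13473/224.
List the singular points by increasing real part (a conjugate pair: the negative imaginary part first).


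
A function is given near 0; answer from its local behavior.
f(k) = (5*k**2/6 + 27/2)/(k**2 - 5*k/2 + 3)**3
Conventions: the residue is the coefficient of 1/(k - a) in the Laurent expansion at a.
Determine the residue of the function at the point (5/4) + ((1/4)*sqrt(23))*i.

The factor k**2 - 5*k/2 + 3 splits as (k - a)(k - a') with a = (5/4) + ((1/4)*sqrt(23))*i, a' = (5/4) - ((1/4)*sqrt(23))*i. At the order-3 pole a set g(k) = (k - a)^3*f(k) = [5*k**2/6 + 27/2] / (k - a')^3.
Order-3 pole: residue = g''(a)/2; g''((5/4) + ((1/4)*sqrt(23))*i) = -((17512/36501)*sqrt(23))*i, so the residue is -((8756/36501)*sqrt(23))*i.

The residue is -((8756/36501)*sqrt(23))*i.


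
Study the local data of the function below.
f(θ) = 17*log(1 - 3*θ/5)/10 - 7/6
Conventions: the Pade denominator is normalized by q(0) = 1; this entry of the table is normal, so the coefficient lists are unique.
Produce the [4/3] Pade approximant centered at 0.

Taylor coefficients needed (expand at 0): a_0 = -7/6, a_1 = -51/50, a_2 = -153/500, a_3 = -153/1250, a_4 = -1377/25000, a_5 = -4131/156250, a_6 = -4131/312500, a_7 = -37179/5468750.
Write the denominator as Q(θ) = 1 + q1*θ + q2*θ^2 + q3*θ^3. Requiring Q*f - P = O(θ^8) with deg P <= 4 kills the coefficients of θ^5..θ^7 in Q*f:
  θ^5: a_5 + q1*a_4 + q2*a_3 + q3*a_2 = 0, i.e. -4131/156250 + (-1377/25000)*q1 + (-153/1250)*q2 + (-153/500)*q3 = 0.
  θ^6: a_6 + q1*a_5 + q2*a_4 + q3*a_3 = 0, i.e. -4131/312500 + (-4131/156250)*q1 + (-1377/25000)*q2 + (-153/1250)*q3 = 0.
  θ^7: a_7 + q1*a_6 + q2*a_5 + q3*a_4 = 0, i.e. -37179/5468750 + (-4131/312500)*q1 + (-4131/156250)*q2 + (-1377/25000)*q3 = 0.
Solving this linear system: q1 = -36/35, q2 = 54/175, q3 = -108/4375.
The numerator is Q*f truncated at degree 4: P0 = a_0 = -7/6; P1 = a_1 + q1*a_0 = 9/50; P2 = a_2 + q1*a_1 + q2*a_0 = 1341/3500; P3 = a_3 + q1*a_2 + q2*a_1 + q3*a_0 = -117/1250; P4 = a_4 + q1*a_3 + q2*a_2 + q3*a_1 = 1377/875000.

The Pade approximant has numerator coefficients [-7/6, 9/50, 1341/3500, -117/1250, 1377/875000]; denominator coefficients [1, -36/35, 54/175, -108/4375].


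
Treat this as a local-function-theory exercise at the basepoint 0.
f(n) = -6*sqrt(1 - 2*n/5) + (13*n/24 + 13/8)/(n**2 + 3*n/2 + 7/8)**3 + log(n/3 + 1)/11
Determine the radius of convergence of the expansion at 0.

Denominator factor (n**2 + 3*n/2 + 7/8)^3: discriminant -5/4, complex-conjugate roots (-3/4) + ((1/4)*sqrt(5))*i and (-3/4) - ((1/4)*sqrt(5))*i; poles of order 3, moduli (1/4)*sqrt(14) and (1/4)*sqrt(14).
Branch term (-6)*sqrt(1 - n/(5/2)): its argument vanishes at n = 5/2, a square-root branch point, modulus 5/2.
Branch term (1/11)*log(1 - n/(-3)): its argument vanishes at n = -3, a logarithmic branch point, modulus 3.
The radius of convergence is the smallest modulus among the singular points: (1/4)*sqrt(14).

The radius of convergence is (1/4)*sqrt(14).


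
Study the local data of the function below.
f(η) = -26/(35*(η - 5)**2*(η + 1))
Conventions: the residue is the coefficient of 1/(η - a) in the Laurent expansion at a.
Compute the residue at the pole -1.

The residue is -13/630.

At the order-1 pole -1 set g(η) = (η - (-1))*f(η) = -26/(35*(η - 5)**2).
Simple pole: residue = g(a) at a = -1, which is -13/630.


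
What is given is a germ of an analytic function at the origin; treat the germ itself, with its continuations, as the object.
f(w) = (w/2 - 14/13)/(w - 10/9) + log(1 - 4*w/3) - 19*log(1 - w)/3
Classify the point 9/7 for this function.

The point is a regular point.

Denominator factors: w - 10/9 = 11/63 at w = 9/7 — none vanishes.
Branch term log(1 - w/(1)): argument at 9/7 is -2/7, nonzero, so 9/7 is not its branch point (a point on a principal cut is still regular for the continued germ).
Branch term log(1 - w/(3/4)): argument at 9/7 is -5/7, nonzero, so 9/7 is not its branch point (a point on a principal cut is still regular for the continued germ).
So the germ continues analytically to 9/7.


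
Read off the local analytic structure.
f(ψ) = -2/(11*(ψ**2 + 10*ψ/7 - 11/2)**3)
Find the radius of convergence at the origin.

Denominator factor (ψ**2 + 10*ψ/7 - 11/2)^3: discriminant 1178/49, real irrational roots -5/7 + (1/14)*sqrt(1178) and -5/7 - (1/14)*sqrt(1178); poles of order 3, moduli -5/7 + (1/14)*sqrt(1178) and 5/7 + (1/14)*sqrt(1178).
The radius of convergence is the smallest modulus among the singular points: -5/7 + (1/14)*sqrt(1178).

The radius of convergence is -5/7 + (1/14)*sqrt(1178).


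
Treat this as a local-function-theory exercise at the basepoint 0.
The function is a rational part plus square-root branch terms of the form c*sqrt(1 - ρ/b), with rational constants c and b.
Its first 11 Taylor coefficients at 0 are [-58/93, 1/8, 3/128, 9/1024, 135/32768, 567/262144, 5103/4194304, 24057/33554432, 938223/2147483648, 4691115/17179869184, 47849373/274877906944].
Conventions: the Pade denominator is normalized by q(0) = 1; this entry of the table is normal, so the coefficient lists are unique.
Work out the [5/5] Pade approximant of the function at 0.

Taylor coefficients needed (read off): a_0 = -58/93, a_1 = 1/8, a_2 = 3/128, a_3 = 9/1024, a_4 = 135/32768, a_5 = 567/262144, a_6 = 5103/4194304, a_7 = 24057/33554432, a_8 = 938223/2147483648, a_9 = 4691115/17179869184, a_10 = 47849373/274877906944.
Write the denominator as Q(ρ) = 1 + q1*ρ + q2*ρ^2 + q3*ρ^3 + q4*ρ^4 + q5*ρ^5. Requiring Q*f - P = O(ρ^11) with deg P <= 5 kills the coefficients of ρ^6..ρ^10 in Q*f:
  ρ^6: a_6 + q1*a_5 + q2*a_4 + q3*a_3 + q4*a_2 + q5*a_1 = 0, i.e. 5103/4194304 + (567/262144)*q1 + (135/32768)*q2 + (9/1024)*q3 + (3/128)*q4 + (1/8)*q5 = 0.
  ρ^7: a_7 + q1*a_6 + q2*a_5 + q3*a_4 + q4*a_3 + q5*a_2 = 0, i.e. 24057/33554432 + (5103/4194304)*q1 + (567/262144)*q2 + (135/32768)*q3 + (9/1024)*q4 + (3/128)*q5 = 0.
  ρ^8: a_8 + q1*a_7 + q2*a_6 + q3*a_5 + q4*a_4 + q5*a_3 = 0, i.e. 938223/2147483648 + (24057/33554432)*q1 + (5103/4194304)*q2 + (567/262144)*q3 + (135/32768)*q4 + (9/1024)*q5 = 0.
  ρ^9: a_9 + q1*a_8 + q2*a_7 + q3*a_6 + q4*a_5 + q5*a_4 = 0, i.e. 4691115/17179869184 + (938223/2147483648)*q1 + (24057/33554432)*q2 + (5103/4194304)*q3 + (567/262144)*q4 + (135/32768)*q5 = 0.
  ρ^10: a_10 + q1*a_9 + q2*a_8 + q3*a_7 + q4*a_6 + q5*a_5 = 0, i.e. 47849373/274877906944 + (4691115/17179869184)*q1 + (938223/2147483648)*q2 + (24057/33554432)*q3 + (5103/4194304)*q4 + (567/262144)*q5 = 0.
Solving this linear system: q1 = -27/16, q2 = 63/64, q3 = -945/4096, q4 = 1215/65536, q5 = -243/1048576.
The numerator is Q*f truncated at degree 5: P0 = a_0 = -58/93; P1 = a_1 + q1*a_0 = 73/62; P2 = a_2 + q1*a_1 + q2*a_0 = -795/992; P3 = a_3 + q1*a_2 + q2*a_1 + q3*a_0 = 7497/31744; P4 = a_4 + q1*a_3 + q2*a_2 + q3*a_1 + q4*a_0 = -28485/1015808; P5 = a_5 + q1*a_4 + q2*a_3 + q3*a_2 + q4*a_1 + q5*a_0 = 1863/2031616.

The Pade approximant has numerator coefficients [-58/93, 73/62, -795/992, 7497/31744, -28485/1015808, 1863/2031616]; denominator coefficients [1, -27/16, 63/64, -945/4096, 1215/65536, -243/1048576].


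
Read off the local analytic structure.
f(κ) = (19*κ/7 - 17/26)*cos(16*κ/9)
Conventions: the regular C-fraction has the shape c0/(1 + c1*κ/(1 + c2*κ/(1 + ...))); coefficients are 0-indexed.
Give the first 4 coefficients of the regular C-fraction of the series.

The regular C-fraction coefficients are [-17/26, 494/119, -10789762/2380833, 7616/20007].

Taylor coefficients (expand at 0): a_0 = -17/26, a_1 = 19/7, a_2 = 1088/1053, a_3 = -2432/567.
c0 = a_0 = -17/26. Peel one level at a time: if S = 1 + c*κ/S' with S'(0) = 1, then c is the κ-coefficient of S and S' = c*κ/(S - 1).
S_1 = c0/f = 1 + (494/119)*κ + (21579524/1147041)*κ^2 + ...; c1 = 494/119.
S_2 = c1*κ/(S_1 - 1) = 1 + (-10789762/2380833)*κ + (690544768/400280049)*κ^2 + ...; c2 = -10789762/2380833.
S_3 = c2*κ/(S_2 - 1) = 1 + (7616/20007)*κ + ...; c3 = 7616/20007.


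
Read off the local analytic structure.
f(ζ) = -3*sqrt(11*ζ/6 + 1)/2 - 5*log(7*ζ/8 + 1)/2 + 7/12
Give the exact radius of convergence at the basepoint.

The radius of convergence is 6/11.

Branch term (-3/2)*sqrt(1 - ζ/(-6/11)): its argument vanishes at ζ = -6/11, a square-root branch point, modulus 6/11.
Branch term (-5/2)*log(1 - ζ/(-8/7)): its argument vanishes at ζ = -8/7, a logarithmic branch point, modulus 8/7.
The radius of convergence is the smallest modulus among the singular points: 6/11.


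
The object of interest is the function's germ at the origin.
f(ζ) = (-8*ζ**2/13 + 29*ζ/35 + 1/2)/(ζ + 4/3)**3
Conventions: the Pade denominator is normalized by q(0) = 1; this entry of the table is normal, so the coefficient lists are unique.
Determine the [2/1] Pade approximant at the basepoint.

The Pade approximant has numerator coefficients [27/128, 2755323/6459040, -3553454097/5373921280]; denominator coefficients [1, 60327/23068].

Taylor coefficients needed (expand at 0): a_0 = 27/128, a_1 = -2241/17920, a_2 = -155709/465920, a_3 = 1628829/1863680.
Write the denominator as Q(ζ) = 1 + q1*ζ. Requiring Q*f - P = O(ζ^4) with deg P <= 2 kills the coefficients of ζ^3..ζ^3 in Q*f:
  ζ^3: a_3 + q1*a_2 = 0, i.e. 1628829/1863680 + (-155709/465920)*q1 = 0.
Solving this linear system: q1 = 60327/23068.
The numerator is Q*f truncated at degree 2: P0 = a_0 = 27/128; P1 = a_1 + q1*a_0 = 2755323/6459040; P2 = a_2 + q1*a_1 = -3553454097/5373921280.


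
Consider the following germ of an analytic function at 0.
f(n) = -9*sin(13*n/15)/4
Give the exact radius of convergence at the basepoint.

The factor sin(13*n/15) is entire and contributes no finite singular point.
The polynomial part has no poles.
No finite singular points: the Taylor series at 0 converges everywhere.

The radius of convergence is infinite.


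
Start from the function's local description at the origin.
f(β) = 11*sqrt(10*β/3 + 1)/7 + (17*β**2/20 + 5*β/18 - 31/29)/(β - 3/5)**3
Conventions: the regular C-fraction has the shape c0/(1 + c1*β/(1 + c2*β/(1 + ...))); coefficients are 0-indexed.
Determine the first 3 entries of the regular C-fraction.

Taylor coefficients (expand at 0): a_0 = 35738/5481, a_1 = 2572765/98658, a_2 = 13799125/197316.
c0 = a_0 = 35738/5481. Peel one level at a time: if S = 1 + c*β/S' with S'(0) = 1, then c is the β-coefficient of S and S' = c*β/(S - 1).
S_1 = c0/f = 1 + (-2572765/643284)*β + (2180741581975/413814304656)*β^2 + ...; c1 = -2572765/643284.
S_2 = c1*β/(S_1 - 1) = 1 + (436148316395/331003712052)*β + ...; c2 = 436148316395/331003712052.

The regular C-fraction coefficients are [35738/5481, -2572765/643284, 436148316395/331003712052].


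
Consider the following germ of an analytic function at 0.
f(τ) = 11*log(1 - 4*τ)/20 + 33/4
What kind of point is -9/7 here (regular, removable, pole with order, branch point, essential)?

The point is a regular point.

There is no denominator, hence no pole anywhere.
Branch term log(1 - τ/(1/4)): argument at -9/7 is 43/7, nonzero, so -9/7 is not its branch point (a point on a principal cut is still regular for the continued germ).
So the germ continues analytically to -9/7.


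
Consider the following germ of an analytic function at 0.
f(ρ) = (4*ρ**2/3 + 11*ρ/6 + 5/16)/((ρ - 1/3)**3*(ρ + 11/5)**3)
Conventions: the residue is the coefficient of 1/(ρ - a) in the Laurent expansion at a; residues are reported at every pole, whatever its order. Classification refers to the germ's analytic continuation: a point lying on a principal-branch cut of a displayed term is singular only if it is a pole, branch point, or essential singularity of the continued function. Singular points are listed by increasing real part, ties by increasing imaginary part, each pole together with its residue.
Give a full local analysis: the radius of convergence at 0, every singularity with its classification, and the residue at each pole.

Denominator factor (ρ + 11/5)^3: pole of order 3 at -11/5, modulus 11/5.
Denominator factor (ρ - 1/3)^3: pole of order 3 at 1/3, modulus 1/3.
The radius of convergence is the smallest modulus among the singular points: 1/3.
At the order-3 pole -11/5 set g(ρ) = (ρ - (-11/5))^3*f(ρ) = (4*ρ**2/3 + 11*ρ/6 + 5/16)/(ρ - 1/3)**3.
Order-3 pole: residue = g''(a)/2; g''(-11/5) = 34635375/316940672, so the residue is 34635375/633881344.
At the order-3 pole 1/3 set g(ρ) = (ρ - (1/3))^3*f(ρ) = (4*ρ**2/3 + 11*ρ/6 + 5/16)/(ρ + 11/5)**3.
Order-3 pole: residue = g''(a)/2; g''(1/3) = -34635375/316940672, so the residue is -34635375/633881344.
List the singular points by increasing real part (a conjugate pair: the negative imaginary part first).

Radius of convergence at 0: 1/3.
At -11/5: a pole of order 3; residue 34635375/633881344.
At 1/3: a pole of order 3; residue -34635375/633881344.


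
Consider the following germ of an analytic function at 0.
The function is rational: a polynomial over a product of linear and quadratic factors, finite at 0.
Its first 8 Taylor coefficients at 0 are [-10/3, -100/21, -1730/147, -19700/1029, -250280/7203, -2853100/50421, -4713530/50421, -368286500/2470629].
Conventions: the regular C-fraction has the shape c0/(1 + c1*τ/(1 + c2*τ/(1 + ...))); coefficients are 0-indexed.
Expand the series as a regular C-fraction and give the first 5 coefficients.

The regular C-fraction coefficients are [-10/3, -10/7, -73/70, 10229/5110, -593390/746717].

Taylor coefficients (read off): a_0 = -10/3, a_1 = -100/21, a_2 = -1730/147, a_3 = -19700/1029, a_4 = -250280/7203.
c0 = a_0 = -10/3. Peel one level at a time: if S = 1 + c*τ/S' with S'(0) = 1, then c is the τ-coefficient of S and S' = c*τ/(S - 1).
S_1 = c0/f = 1 + (-10/7)*τ + (-73/49)*τ^2 + ...; c1 = -10/7.
S_2 = c1*τ/(S_1 - 1) = 1 + (-73/70)*τ + (10229/4900)*τ^2 + ...; c2 = -73/70.
S_3 = c2*τ/(S_2 - 1) = 1 + (10229/5110)*τ + (8477/5329)*τ^2 + ...; c3 = 10229/5110.
S_4 = c3*τ/(S_3 - 1) = 1 + (-593390/746717)*τ + ...; c4 = -593390/746717.


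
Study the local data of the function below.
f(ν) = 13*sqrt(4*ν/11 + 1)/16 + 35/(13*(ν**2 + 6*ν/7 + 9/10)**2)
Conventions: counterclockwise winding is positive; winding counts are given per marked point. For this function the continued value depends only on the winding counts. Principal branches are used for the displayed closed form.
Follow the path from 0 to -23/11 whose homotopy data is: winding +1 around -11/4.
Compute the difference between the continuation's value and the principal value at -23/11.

The rational part is single-valued and drops out of the difference; each branch term changes only by its own monodromy.
(13/16)*sqrt(1 - ν/(-11/4)): winding +1 is odd, the square root flips sign, contributing -2*(13/16)*sqrt(1 - (-23/11)/(-11/4)) = -2*(13/16)*sqrt(29/121) = -(13/88)*sqrt(29).
Summing the contributions at ν = -23/11 gives -(13/88)*sqrt(29).

Continued minus principal equals -(13/88)*sqrt(29).


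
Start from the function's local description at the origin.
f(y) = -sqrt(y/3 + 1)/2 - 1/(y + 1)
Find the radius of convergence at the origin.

Denominator factor (y + 1): pole of order 1 at -1, modulus 1.
Branch term (-1/2)*sqrt(1 - y/(-3)): its argument vanishes at y = -3, a square-root branch point, modulus 3.
The radius of convergence is the smallest modulus among the singular points: 1.

The radius of convergence is 1.


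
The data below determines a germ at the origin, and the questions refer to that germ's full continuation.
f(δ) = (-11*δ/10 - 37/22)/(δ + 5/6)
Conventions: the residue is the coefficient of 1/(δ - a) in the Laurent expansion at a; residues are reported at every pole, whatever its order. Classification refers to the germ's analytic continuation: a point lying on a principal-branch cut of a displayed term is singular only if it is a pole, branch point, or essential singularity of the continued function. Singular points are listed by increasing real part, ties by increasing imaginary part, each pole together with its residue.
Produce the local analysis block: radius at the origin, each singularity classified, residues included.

Radius of convergence at 0: 5/6.
At -5/6: a pole of order 1; residue -101/132.

Denominator factor (δ + 5/6): pole of order 1 at -5/6, modulus 5/6.
The radius of convergence is the smallest modulus among the singular points: 5/6.
At the order-1 pole -5/6 set g(δ) = (δ - (-5/6))*f(δ) = -11*δ/10 - 37/22.
Simple pole: residue = g(a) at a = -5/6, which is -101/132.


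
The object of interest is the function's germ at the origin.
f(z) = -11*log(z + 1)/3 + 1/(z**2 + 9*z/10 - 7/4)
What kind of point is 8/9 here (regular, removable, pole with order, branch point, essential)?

The point is a regular point.

Denominator factors: z**2 + 9*z/10 - 7/4 = -259/1620 at z = 8/9 — none vanishes.
Branch term log(1 - z/(-1)): argument at 8/9 is 17/9, nonzero, so 8/9 is not its branch point (a point on a principal cut is still regular for the continued germ).
So the germ continues analytically to 8/9.


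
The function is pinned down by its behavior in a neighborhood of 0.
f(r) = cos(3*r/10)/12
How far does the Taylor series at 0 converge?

The factor cos(3*r/10) is entire and contributes no finite singular point.
The polynomial part has no poles.
No finite singular points: the Taylor series at 0 converges everywhere.

The radius of convergence is infinite.


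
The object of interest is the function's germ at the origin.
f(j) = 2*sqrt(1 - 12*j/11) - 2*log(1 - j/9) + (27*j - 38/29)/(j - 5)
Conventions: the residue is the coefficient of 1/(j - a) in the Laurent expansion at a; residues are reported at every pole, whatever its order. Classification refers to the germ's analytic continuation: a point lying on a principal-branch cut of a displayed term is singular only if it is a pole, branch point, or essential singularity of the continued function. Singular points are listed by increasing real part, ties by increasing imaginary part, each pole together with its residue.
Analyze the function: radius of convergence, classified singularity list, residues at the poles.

Denominator factor (j - 5): pole of order 1 at 5, modulus 5.
Branch term (-2)*log(1 - j/(9)): its argument vanishes at j = 9, a logarithmic branch point, modulus 9.
Branch term (2)*sqrt(1 - j/(11/12)): its argument vanishes at j = 11/12, a square-root branch point, modulus 11/12.
The radius of convergence is the smallest modulus among the singular points: 11/12.
The branch terms are analytic at 5 and contribute nothing to the residue; only the rational part matters.
At the order-1 pole 5 set g(j) = (j - (5))*(rational part) = 27*j - 38/29.
Simple pole: residue = g(a) at a = 5, which is 3877/29.
List the singular points by increasing real part (a conjugate pair: the negative imaginary part first).

Radius of convergence at 0: 11/12.
At 11/12: an algebraic (square-root) branch point.
At 5: a pole of order 1; residue 3877/29.
At 9: a logarithmic branch point.


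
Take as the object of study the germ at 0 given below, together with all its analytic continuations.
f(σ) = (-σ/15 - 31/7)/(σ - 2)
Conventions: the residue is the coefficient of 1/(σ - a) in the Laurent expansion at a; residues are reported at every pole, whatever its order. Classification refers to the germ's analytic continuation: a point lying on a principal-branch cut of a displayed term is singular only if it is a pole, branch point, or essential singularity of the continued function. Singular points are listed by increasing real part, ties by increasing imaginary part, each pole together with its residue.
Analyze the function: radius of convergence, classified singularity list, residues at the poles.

Radius of convergence at 0: 2.
At 2: a pole of order 1; residue -479/105.

Denominator factor (σ - 2): pole of order 1 at 2, modulus 2.
The radius of convergence is the smallest modulus among the singular points: 2.
At the order-1 pole 2 set g(σ) = (σ - (2))*f(σ) = -σ/15 - 31/7.
Simple pole: residue = g(a) at a = 2, which is -479/105.


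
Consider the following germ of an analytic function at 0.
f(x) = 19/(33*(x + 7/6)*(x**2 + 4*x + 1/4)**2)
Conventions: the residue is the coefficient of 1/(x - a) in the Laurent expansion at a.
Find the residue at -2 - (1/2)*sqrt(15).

The factor x**2 + 4*x + 1/4 splits as (x - a)(x - a') with a = -2 - (1/2)*sqrt(15), a' = -2 + (1/2)*sqrt(15). At the order-2 pole a set g(x) = (x - a)^2*f(x) = [19/(33*(x + 7/6))] / (x - a')^2.
Order-2 pole: residue = g'(a); g'(-2 - (1/2)*sqrt(15)) = -1026/33275 + (1444/299475)*sqrt(15), so the residue is -1026/33275 + (1444/299475)*sqrt(15).

The residue is -1026/33275 + (1444/299475)*sqrt(15).


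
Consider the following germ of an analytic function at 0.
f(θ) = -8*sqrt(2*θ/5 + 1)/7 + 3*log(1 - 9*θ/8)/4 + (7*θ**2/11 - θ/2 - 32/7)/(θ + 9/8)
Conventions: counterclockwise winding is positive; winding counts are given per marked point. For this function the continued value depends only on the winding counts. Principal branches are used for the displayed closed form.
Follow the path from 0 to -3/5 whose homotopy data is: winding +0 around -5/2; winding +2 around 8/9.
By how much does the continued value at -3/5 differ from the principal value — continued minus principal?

Continued minus principal equals (3)*pi*i.

The rational part is single-valued and drops out of the difference; each branch term changes only by its own monodromy.
(3/4)*log(1 - θ/(8/9)): each positive loop around 8/9 adds 2*pi*i to the log, so winding +2 contributes (3/4)*(2)*2*pi*i = (3)*pi*i.
(-8/7)*sqrt(1 - θ/(-5/2)): winding +0 is even, the square root returns to the same sheet, contribution 0.
Summing the contributions at θ = -3/5 gives (3)*pi*i.


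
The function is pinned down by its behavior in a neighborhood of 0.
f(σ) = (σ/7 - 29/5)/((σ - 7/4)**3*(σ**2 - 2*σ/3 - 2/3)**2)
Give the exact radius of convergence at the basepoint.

Denominator factor (σ - 7/4)^3: pole of order 3 at 7/4, modulus 7/4.
Denominator factor (σ**2 - 2*σ/3 - 2/3)^2: discriminant 28/9, real irrational roots 1/3 + (1/3)*sqrt(7) and 1/3 - (1/3)*sqrt(7); poles of order 2, moduli 1/3 + (1/3)*sqrt(7) and -1/3 + (1/3)*sqrt(7).
The radius of convergence is the smallest modulus among the singular points: -1/3 + (1/3)*sqrt(7).

The radius of convergence is -1/3 + (1/3)*sqrt(7).


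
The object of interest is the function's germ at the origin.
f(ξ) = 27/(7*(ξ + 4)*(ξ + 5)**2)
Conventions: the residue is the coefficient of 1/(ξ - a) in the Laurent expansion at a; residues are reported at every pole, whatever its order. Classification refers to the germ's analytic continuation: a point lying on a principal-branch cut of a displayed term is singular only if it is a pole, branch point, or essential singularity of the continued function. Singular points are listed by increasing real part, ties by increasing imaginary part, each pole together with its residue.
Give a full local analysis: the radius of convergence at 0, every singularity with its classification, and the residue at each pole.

Denominator factor (ξ + 5)^2: pole of order 2 at -5, modulus 5.
Denominator factor (ξ + 4): pole of order 1 at -4, modulus 4.
The radius of convergence is the smallest modulus among the singular points: 4.
At the order-2 pole -5 set g(ξ) = (ξ - (-5))^2*f(ξ) = 27/(7*(ξ + 4)).
Order-2 pole: residue = g'(a); g'(-5) = -27/7, so the residue is -27/7.
At the order-1 pole -4 set g(ξ) = (ξ - (-4))*f(ξ) = 27/(7*(ξ + 5)**2).
Simple pole: residue = g(a) at a = -4, which is 27/7.
List the singular points by increasing real part (a conjugate pair: the negative imaginary part first).

Radius of convergence at 0: 4.
At -5: a pole of order 2; residue -27/7.
At -4: a pole of order 1; residue 27/7.


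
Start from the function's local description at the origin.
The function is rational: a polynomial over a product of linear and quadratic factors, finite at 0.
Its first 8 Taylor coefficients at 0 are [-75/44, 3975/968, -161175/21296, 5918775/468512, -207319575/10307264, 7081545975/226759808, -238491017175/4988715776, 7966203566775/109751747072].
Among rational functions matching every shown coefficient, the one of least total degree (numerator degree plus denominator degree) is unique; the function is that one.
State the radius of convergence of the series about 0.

The radius of convergence is 2/3.

No rational of total degree below 2 reproduces all 8 coefficients; solving the [0/2] Pade equations on them gives f(x) = -5/(4*(x + 2/3)*(x + 11/10)), whose expansion matches every shown term.
Denominator factor (x + 2/3): pole of order 1 at -2/3, modulus 2/3.
Denominator factor (x + 11/10): pole of order 1 at -11/10, modulus 11/10.
The radius of convergence is the smallest modulus among the singular points: 2/3.


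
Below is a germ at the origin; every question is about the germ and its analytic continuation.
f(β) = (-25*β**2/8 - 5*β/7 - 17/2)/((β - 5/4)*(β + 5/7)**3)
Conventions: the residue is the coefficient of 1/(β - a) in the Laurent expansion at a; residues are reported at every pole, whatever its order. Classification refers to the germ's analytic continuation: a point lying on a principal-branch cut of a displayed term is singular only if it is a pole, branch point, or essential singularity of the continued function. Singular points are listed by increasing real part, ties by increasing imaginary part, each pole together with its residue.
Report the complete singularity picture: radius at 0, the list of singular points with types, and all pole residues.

Radius of convergence at 0: 5/7.
At -5/7: a pole of order 3; residue 626759/332750.
At 5/4: a pole of order 1; residue -626759/332750.

Denominator factor (β + 5/7)^3: pole of order 3 at -5/7, modulus 5/7.
Denominator factor (β - 5/4): pole of order 1 at 5/4, modulus 5/4.
The radius of convergence is the smallest modulus among the singular points: 5/7.
At the order-3 pole -5/7 set g(β) = (β - (-5/7))^3*f(β) = (-25*β**2/8 - 5*β/7 - 17/2)/(β - 5/4).
Order-3 pole: residue = g''(a)/2; g''(-5/7) = 626759/166375, so the residue is 626759/332750.
At the order-1 pole 5/4 set g(β) = (β - (5/4))*f(β) = (-25*β**2/8 - 5*β/7 - 17/2)/(β + 5/7)**3.
Simple pole: residue = g(a) at a = 5/4, which is -626759/332750.
List the singular points by increasing real part (a conjugate pair: the negative imaginary part first).


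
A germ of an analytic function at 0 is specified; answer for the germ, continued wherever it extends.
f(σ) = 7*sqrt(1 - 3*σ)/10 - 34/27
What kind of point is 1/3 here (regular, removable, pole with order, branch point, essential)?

The term (7/10)*sqrt(1 - σ/(1/3)) has argument 1 - 1/3/(1/3) = 0 at 1/3: a square-root (algebraic, two-sheeted) branch point; the remaining terms are analytic or single-valued there.

The point is an algebraic (square-root) branch point.


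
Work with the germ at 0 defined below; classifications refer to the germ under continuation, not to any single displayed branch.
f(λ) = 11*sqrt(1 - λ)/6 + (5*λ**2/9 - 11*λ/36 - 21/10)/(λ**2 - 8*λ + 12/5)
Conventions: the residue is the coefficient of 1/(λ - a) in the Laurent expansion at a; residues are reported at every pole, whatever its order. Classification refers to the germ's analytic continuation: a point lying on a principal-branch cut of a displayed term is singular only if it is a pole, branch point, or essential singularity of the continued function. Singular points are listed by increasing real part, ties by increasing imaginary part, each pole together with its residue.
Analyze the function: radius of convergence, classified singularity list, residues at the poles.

Denominator factor (λ**2 - 8*λ + 12/5): discriminant 272/5, real irrational roots 4 + (2/5)*sqrt(85) and 4 - (2/5)*sqrt(85); poles of order 1, moduli 4 + (2/5)*sqrt(85) and 4 - (2/5)*sqrt(85).
Branch term (11/6)*sqrt(1 - λ/(1)): its argument vanishes at λ = 1, a square-root branch point, modulus 1.
The radius of convergence is the smallest modulus among the singular points: 4 - (2/5)*sqrt(85).
The branch term is analytic at 4 - (2/5)*sqrt(85) and contributes nothing to the residue; only the rational part matters.
The factor λ**2 - 8*λ + 12/5 splits as (λ - a)(λ - a') with a = 4 - (2/5)*sqrt(85), a' = 4 + (2/5)*sqrt(85). At the order-1 pole a set g(λ) = (λ - a)*(rational part) = [5*λ**2/9 - 11*λ/36 - 21/10] / (λ - a').
Simple pole: residue = g(a) at a = 4 - (2/5)*sqrt(85), which is 149/72 - (1181/6120)*sqrt(85).
The branch term is analytic at 4 + (2/5)*sqrt(85) and contributes nothing to the residue; only the rational part matters.
The factor λ**2 - 8*λ + 12/5 splits as (λ - a)(λ - a') with a = 4 + (2/5)*sqrt(85), a' = 4 - (2/5)*sqrt(85). At the order-1 pole a set g(λ) = (λ - a)*(rational part) = [5*λ**2/9 - 11*λ/36 - 21/10] / (λ - a').
Simple pole: residue = g(a) at a = 4 + (2/5)*sqrt(85), which is 149/72 + (1181/6120)*sqrt(85).
List the singular points by increasing real part (a conjugate pair: the negative imaginary part first).

Radius of convergence at 0: 4 - (2/5)*sqrt(85).
At 4 - (2/5)*sqrt(85): a pole of order 1; residue 149/72 - (1181/6120)*sqrt(85).
At 1: an algebraic (square-root) branch point.
At 4 + (2/5)*sqrt(85): a pole of order 1; residue 149/72 + (1181/6120)*sqrt(85).


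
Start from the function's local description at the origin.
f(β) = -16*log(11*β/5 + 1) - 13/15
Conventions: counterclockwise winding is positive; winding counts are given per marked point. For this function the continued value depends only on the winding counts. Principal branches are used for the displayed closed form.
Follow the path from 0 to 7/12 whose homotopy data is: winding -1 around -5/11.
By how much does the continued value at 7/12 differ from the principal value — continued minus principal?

Continued minus principal equals (32)*pi*i.

The rational part is single-valued and drops out of the difference; each branch term changes only by its own monodromy.
(-16)*log(1 - β/(-5/11)): each positive loop around -5/11 adds 2*pi*i to the log, so winding -1 contributes (-16)*(-1)*2*pi*i = (32)*pi*i.
Summing the contributions at β = 7/12 gives (32)*pi*i.


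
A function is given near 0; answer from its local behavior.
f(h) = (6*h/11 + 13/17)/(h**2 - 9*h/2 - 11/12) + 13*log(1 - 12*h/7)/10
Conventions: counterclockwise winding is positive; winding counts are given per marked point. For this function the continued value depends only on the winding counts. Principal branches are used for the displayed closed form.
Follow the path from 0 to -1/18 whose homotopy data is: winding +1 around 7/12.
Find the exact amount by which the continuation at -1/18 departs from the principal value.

The rational part is single-valued and drops out of the difference; each branch term changes only by its own monodromy.
(13/10)*log(1 - h/(7/12)): each positive loop around 7/12 adds 2*pi*i to the log, so winding +1 contributes (13/10)*(1)*2*pi*i = (13/5)*pi*i.
Summing the contributions at h = -1/18 gives (13/5)*pi*i.

Continued minus principal equals (13/5)*pi*i.


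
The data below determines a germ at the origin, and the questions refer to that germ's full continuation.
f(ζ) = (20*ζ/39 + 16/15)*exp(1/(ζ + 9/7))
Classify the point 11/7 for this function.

The point is a regular point.

There is no denominator, hence no pole anywhere.
The essential point of exp(1/(ζ - (-9/7))) is -9/7, not 11/7.
So the germ continues analytically to 11/7.


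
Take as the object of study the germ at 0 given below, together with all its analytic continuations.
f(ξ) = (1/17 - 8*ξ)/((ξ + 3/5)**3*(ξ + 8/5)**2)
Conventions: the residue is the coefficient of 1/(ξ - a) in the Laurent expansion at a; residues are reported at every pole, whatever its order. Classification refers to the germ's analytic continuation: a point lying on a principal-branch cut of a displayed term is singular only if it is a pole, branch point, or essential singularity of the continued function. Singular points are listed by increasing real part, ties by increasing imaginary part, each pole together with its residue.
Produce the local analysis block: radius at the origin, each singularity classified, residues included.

Radius of convergence at 0: 3/5.
At -8/5: a pole of order 2; residue -2599/85.
At -3/5: a pole of order 3; residue 2599/85.

Denominator factor (ξ + 8/5)^2: pole of order 2 at -8/5, modulus 8/5.
Denominator factor (ξ + 3/5)^3: pole of order 3 at -3/5, modulus 3/5.
The radius of convergence is the smallest modulus among the singular points: 3/5.
At the order-2 pole -8/5 set g(ξ) = (ξ - (-8/5))^2*f(ξ) = (1/17 - 8*ξ)/(ξ + 3/5)**3.
Order-2 pole: residue = g'(a); g'(-8/5) = -2599/85, so the residue is -2599/85.
At the order-3 pole -3/5 set g(ξ) = (ξ - (-3/5))^3*f(ξ) = (1/17 - 8*ξ)/(ξ + 8/5)**2.
Order-3 pole: residue = g''(a)/2; g''(-3/5) = 5198/85, so the residue is 2599/85.
List the singular points by increasing real part (a conjugate pair: the negative imaginary part first).


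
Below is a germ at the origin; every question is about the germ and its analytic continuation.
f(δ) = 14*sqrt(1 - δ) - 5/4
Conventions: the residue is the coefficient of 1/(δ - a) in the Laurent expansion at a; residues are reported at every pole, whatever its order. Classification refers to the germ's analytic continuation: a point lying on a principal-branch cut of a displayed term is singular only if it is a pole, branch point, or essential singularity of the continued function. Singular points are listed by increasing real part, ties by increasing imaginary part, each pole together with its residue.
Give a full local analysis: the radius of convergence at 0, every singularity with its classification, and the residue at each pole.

Radius of convergence at 0: 1.
At 1: an algebraic (square-root) branch point.

Branch term (14)*sqrt(1 - δ/(1)): its argument vanishes at δ = 1, a square-root branch point, modulus 1.
The radius of convergence is the smallest modulus among the singular points: 1.


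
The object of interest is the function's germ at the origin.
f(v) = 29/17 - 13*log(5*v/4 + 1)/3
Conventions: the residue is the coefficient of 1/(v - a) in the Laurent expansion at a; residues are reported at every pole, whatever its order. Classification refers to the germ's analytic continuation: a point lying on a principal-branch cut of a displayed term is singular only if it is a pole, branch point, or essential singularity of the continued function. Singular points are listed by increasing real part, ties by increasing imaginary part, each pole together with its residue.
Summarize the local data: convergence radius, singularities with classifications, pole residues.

Radius of convergence at 0: 4/5.
At -4/5: a logarithmic branch point.

Branch term (-13/3)*log(1 - v/(-4/5)): its argument vanishes at v = -4/5, a logarithmic branch point, modulus 4/5.
The radius of convergence is the smallest modulus among the singular points: 4/5.


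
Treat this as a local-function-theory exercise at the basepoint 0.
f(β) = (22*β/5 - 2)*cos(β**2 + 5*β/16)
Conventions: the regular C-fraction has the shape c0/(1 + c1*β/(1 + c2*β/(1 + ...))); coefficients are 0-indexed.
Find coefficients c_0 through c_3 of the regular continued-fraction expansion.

Taylor coefficients (expand at 0): a_0 = -2, a_1 = 22/5, a_2 = 25/256, a_3 = 105/256.
c0 = a_0 = -2. Peel one level at a time: if S = 1 + c*β/S' with S'(0) = 1, then c is the β-coefficient of S and S' = c*β/(S - 1).
S_1 = c0/f = 1 + (11/5)*β + (62577/12800)*β^2 + ...; c1 = 11/5.
S_2 = c1*β/(S_1 - 1) = 1 + (-62577/28160)*β + (-2941175/31719424)*β^2 + ...; c2 = -62577/28160.
S_3 = c2*β/(S_2 - 1) = 1 + (-14705875/352433664)*β + ...; c3 = -14705875/352433664.

The regular C-fraction coefficients are [-2, 11/5, -62577/28160, -14705875/352433664].


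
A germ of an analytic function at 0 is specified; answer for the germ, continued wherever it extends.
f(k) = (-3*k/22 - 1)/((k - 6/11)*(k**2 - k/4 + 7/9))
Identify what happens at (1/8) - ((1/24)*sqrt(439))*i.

The denominator factor k**2 - k/4 + 7/9 vanishes at (1/8) - ((1/24)*sqrt(439))*i and appears to the power 1; the numerator there equals (-179/176) + ((1/176)*sqrt(439))*i, nonzero, and no other factor vanishes.
Hence a pole whose order is the multiplicity, 1.

The point is a pole of order 1.


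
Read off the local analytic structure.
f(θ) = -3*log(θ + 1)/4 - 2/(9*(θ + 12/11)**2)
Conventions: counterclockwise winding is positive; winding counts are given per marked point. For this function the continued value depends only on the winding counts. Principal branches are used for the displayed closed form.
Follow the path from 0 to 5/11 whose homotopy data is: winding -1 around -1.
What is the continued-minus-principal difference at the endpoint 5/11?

Continued minus principal equals (3/2)*pi*i.

The rational part is single-valued and drops out of the difference; each branch term changes only by its own monodromy.
(-3/4)*log(1 - θ/(-1)): each positive loop around -1 adds 2*pi*i to the log, so winding -1 contributes (-3/4)*(-1)*2*pi*i = (3/2)*pi*i.
Summing the contributions at θ = 5/11 gives (3/2)*pi*i.


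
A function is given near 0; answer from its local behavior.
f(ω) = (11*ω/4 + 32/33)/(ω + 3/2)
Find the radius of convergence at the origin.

Denominator factor (ω + 3/2): pole of order 1 at -3/2, modulus 3/2.
The radius of convergence is the smallest modulus among the singular points: 3/2.

The radius of convergence is 3/2.


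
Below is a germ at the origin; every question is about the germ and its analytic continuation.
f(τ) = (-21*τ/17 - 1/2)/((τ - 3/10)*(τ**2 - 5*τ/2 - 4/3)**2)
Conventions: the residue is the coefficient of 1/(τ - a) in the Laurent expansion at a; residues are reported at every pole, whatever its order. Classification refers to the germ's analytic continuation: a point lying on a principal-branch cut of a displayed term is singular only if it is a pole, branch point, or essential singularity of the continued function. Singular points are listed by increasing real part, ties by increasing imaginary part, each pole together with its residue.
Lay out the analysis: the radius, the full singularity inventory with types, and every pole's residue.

Radius of convergence at 0: 3/10.
At 5/4 - (1/12)*sqrt(417): a pole of order 2; residue 166500/1519817 + (202140/211254563)*sqrt(417).
At 3/10: a pole of order 1; residue -333000/1519817.
At 5/4 + (1/12)*sqrt(417): a pole of order 2; residue 166500/1519817 - (202140/211254563)*sqrt(417).


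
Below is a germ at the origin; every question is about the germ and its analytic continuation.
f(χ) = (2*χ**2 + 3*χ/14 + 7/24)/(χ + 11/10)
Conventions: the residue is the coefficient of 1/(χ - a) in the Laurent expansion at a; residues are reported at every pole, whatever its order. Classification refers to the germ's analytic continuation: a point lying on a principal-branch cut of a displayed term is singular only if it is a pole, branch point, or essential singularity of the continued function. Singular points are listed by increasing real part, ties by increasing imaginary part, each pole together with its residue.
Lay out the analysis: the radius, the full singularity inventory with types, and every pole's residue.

Radius of convergence at 0: 11/10.
At -11/10: a pole of order 1; residue 10399/4200.

Denominator factor (χ + 11/10): pole of order 1 at -11/10, modulus 11/10.
The radius of convergence is the smallest modulus among the singular points: 11/10.
At the order-1 pole -11/10 set g(χ) = (χ - (-11/10))*f(χ) = 2*χ**2 + 3*χ/14 + 7/24.
Simple pole: residue = g(a) at a = -11/10, which is 10399/4200.
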